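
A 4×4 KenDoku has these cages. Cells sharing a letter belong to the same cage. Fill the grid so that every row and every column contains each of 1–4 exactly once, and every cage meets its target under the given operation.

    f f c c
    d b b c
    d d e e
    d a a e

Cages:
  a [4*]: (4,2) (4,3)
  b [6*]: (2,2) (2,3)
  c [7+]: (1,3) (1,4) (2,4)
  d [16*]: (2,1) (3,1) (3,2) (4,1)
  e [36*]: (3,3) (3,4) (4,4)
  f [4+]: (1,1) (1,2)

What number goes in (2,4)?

1

The 4 cells of cage d must have product 16, so (3,2) = 2.
Cage e needs product 36, so (3,3) = 3.
The 3 cells of cage e must have product 36, so (3,4) = 4.
Cage e has product 36, leaving (4,4) = 3.
The 3 cells of cage c must have sum 7, which forces (1,3) = 4.
Column 2 already has 2, so (2,2) = 3.
3 is placed in column 3, so (2,3) = 2.
Row 2 already has 2, which forces (2,4) = 1.
Row 3 now contains 4, so (3,1) = 1.
Column 3 now contains 4, which forces (4,3) = 1.
1 is placed in column 1, which forces (1,1) = 3.
Column 2 now contains 3, so (1,2) = 1.
Column 4 already has 1, so (1,4) = 2.
Row 2 already has 2, leaving (2,1) = 4.
The 4 cells of cage d must have product 16, leaving (4,1) = 2.
1 is placed in row 4, which forces (4,2) = 4.
Completed grid: 3 1 4 2 / 4 3 2 1 / 1 2 3 4 / 2 4 1 3.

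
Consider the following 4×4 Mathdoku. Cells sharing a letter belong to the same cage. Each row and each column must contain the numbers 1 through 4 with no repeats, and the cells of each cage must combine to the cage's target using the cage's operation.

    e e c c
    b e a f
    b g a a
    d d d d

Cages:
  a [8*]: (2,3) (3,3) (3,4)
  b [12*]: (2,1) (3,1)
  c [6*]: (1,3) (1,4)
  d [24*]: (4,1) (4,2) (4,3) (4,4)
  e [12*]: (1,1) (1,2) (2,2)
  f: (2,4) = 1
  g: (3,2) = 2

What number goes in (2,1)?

Cage f is a single given cell, leaving (2,4) = 1.
G is a freebie, leaving (3,2) = 2.
Row 3 now contains 2, which forces (3,4) = 4.
Cage b needs two cells with product 12, leaving (2,1) = 4.
Row 2 now contains 4, so (2,2) = 3.
The 3 cells of cage a must have product 8, which forces (2,3) = 2.
Row 3 now contains 4, leaving (3,1) = 3.
Row 3 now contains 4, which forces (3,3) = 1.
Column 1 already has 3, so (1,1) = 1.
Cage e needs product 12; hence (1,2) = 4.
Column 3 already has 2, which forces (1,3) = 3.
The two cells of cage c must have product 6, which forces (1,4) = 2.
1 is placed in column 1; hence (4,1) = 2.
4 is placed in column 2, so (4,2) = 1.
Column 3 now contains 3, which forces (4,3) = 4.
2 is placed in column 4; hence (4,4) = 3.
Filled in: 1 4 3 2 / 4 3 2 1 / 3 2 1 4 / 2 1 4 3.

4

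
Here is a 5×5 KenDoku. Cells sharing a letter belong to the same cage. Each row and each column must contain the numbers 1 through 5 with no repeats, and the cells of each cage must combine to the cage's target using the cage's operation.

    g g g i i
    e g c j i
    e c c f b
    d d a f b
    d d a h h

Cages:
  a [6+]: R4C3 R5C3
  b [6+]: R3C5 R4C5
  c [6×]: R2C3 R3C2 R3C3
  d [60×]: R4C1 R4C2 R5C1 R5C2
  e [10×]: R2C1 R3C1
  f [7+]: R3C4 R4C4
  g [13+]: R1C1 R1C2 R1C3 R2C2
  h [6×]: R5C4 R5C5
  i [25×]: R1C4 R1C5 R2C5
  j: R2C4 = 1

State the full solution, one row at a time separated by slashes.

Cage i has product 25, leaving R1C4 = 5.
Cage i needs product 25, so R1C5 = 1.
Cage j is given, which forces R2C4 = 1.
Cage i needs product 25, which forces R2C5 = 5.
5 is placed in row 2, so R2C1 = 2.
The 4 cells of cage g must have sum 13, so R2C2 = 4.
2 is placed in row 2, leaving R2C3 = 3.
Cage e's pair has product 10, which forces R3C1 = 5.
The only place for 3 in row 3 is R3C4.
Column 4 already has 3, which forces R4C4 = 4.
Row 4 already has 4; hence R4C5 = 2.
Column 4 already has 3; hence R5C4 = 2.
Cage h needs two cells with product 6; hence R5C5 = 3.
Column 5 now contains 2, leaving R3C5 = 4.
The 4 cells of cage d must have product 60, which forces R5C1 = 4.
4 is placed in column 1; hence R1C1 = 3.
Cage g has sum 13, leaving R1C2 = 2.
The 4 cells of cage g must have sum 13, leaving R1C3 = 4.
Column 2 already has 2; hence R3C2 = 1.
1 is placed in row 3, so R3C3 = 2.
3 is placed in column 1, which forces R4C1 = 1.
1 is placed in row 4, so R4C3 = 5.
Column 2 already has 1, leaving R5C2 = 5.
5 is placed in column 3, which forces R5C3 = 1.
Row 4 now contains 5, so R4C2 = 3.

3 2 4 5 1 / 2 4 3 1 5 / 5 1 2 3 4 / 1 3 5 4 2 / 4 5 1 2 3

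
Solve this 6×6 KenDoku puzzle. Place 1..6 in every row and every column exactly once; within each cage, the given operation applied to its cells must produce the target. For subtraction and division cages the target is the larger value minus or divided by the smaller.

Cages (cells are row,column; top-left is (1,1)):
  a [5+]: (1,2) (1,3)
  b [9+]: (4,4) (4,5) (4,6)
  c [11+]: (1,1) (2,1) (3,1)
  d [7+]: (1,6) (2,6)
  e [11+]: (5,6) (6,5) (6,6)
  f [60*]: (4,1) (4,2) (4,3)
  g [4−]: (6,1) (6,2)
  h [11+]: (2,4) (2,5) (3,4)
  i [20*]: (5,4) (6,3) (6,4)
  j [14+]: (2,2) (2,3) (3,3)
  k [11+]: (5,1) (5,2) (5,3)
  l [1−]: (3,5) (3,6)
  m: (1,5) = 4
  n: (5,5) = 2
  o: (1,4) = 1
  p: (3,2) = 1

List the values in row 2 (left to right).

4 5 3 2 6 1

O is a freebie, leaving (1,4) = 1.
Cage m is given, leaving (1,5) = 4.
Cage p is given, leaving (3,2) = 1.
N is a freebie, so (5,5) = 2.
Cage i needs product 20, so (6,3) = 1.
The 3 cells of cage k must have sum 11, leaving (5,1) = 1.
The only place for 3 in row 5 is (5,6).
Row 5 needs a 5, and only (5,4) is open for it.
Column 4 now contains 5, which forces (6,4) = 4.
The only place for 1 in row 2 is (2,6).
The two cells of cage d must have sum 7, so (1,6) = 6.
In row 1, 5 can only go at (1,1), so (1,1) = 5.
Row 4 needs a 1, and only (4,5) is open for it.
In row 6, 3 can only go at (6,5), so (6,5) = 3.
Column 5 now contains 3, so (2,5) = 6.
Column 5 now contains 6; hence (3,5) = 5.
Row 3 now contains 5, leaving (3,6) = 4.
Cage e needs sum 11, so (6,6) = 5.
Cage c has sum 11, leaving (2,1) = 4.
4 is placed in row 3, which forces (3,1) = 2.
Cage j needs sum 14, leaving (3,3) = 6.
Row 3 now contains 2; hence (3,4) = 3.
Cage b needs sum 9, so (4,4) = 6.
Column 6 now contains 5, so (4,6) = 2.
Column 3 already has 6; hence (5,3) = 4.
Column 1 already has 2, so (6,1) = 6.
Row 6 already has 6; hence (6,2) = 2.
2 is placed in column 2, which forces (1,2) = 3.
Cage a's pair has sum 5, leaving (1,3) = 2.
Column 2 already has 3, leaving (2,2) = 5.
5 is placed in row 2; hence (2,3) = 3.
Column 4 already has 3, so (2,4) = 2.
6 is placed in row 4, so (4,1) = 3.
Cage f has product 60, leaving (4,2) = 4.
Cage f has product 60; hence (4,3) = 5.
4 is placed in row 5; hence (5,2) = 6.
Completed grid: 5 3 2 1 4 6 / 4 5 3 2 6 1 / 2 1 6 3 5 4 / 3 4 5 6 1 2 / 1 6 4 5 2 3 / 6 2 1 4 3 5.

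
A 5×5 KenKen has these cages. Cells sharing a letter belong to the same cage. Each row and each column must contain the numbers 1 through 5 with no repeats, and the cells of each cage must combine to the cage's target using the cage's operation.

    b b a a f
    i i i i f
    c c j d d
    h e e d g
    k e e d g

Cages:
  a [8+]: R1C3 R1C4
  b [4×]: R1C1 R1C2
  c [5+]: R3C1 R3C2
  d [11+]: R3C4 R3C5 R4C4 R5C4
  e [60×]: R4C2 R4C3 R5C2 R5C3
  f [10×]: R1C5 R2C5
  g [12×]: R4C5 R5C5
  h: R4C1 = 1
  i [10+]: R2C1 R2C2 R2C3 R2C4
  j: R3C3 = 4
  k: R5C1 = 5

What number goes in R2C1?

Cage j is given, so R3C3 = 4.
Cage h is a single given cell, leaving R4C1 = 1.
Cage k is given, which forces R5C1 = 5.
Column 1 already has 1, leaving R1C1 = 4.
Cage b's pair has product 4, leaving R1C2 = 1.
The only place for 2 in row 1 is R1C5.
Column 5 already has 2, which forces R2C5 = 5.
In row 3, 5 can only go at R3C4, so R3C4 = 5.
Cage a needs two cells with sum 8, which forces R1C3 = 5.
Column 4 now contains 5; hence R1C4 = 3.
Cage e has product 60, leaving R4C2 = 5.
Cage d has sum 11; hence R5C4 = 1.
Cage i has sum 10, leaving R2C3 = 1.
Cage e has product 60, leaving R4C3 = 2.
2 is placed in row 4, which forces R4C4 = 4.
4 is placed in row 4, so R4C5 = 3.
Cage e has product 60; hence R5C2 = 2.
Row 5 now contains 1, so R5C3 = 3.
3 is placed in column 5, so R5C5 = 4.
Cage i has sum 10, so R2C1 = 3.
Cage i needs sum 10, leaving R2C2 = 4.
Column 4 now contains 4, so R2C4 = 2.
The two cells of cage c must have sum 5, which forces R3C1 = 2.
Column 2 already has 2, which forces R3C2 = 3.
3 is placed in column 5, which forces R3C5 = 1.
Completed grid: 4 1 5 3 2 / 3 4 1 2 5 / 2 3 4 5 1 / 1 5 2 4 3 / 5 2 3 1 4.

3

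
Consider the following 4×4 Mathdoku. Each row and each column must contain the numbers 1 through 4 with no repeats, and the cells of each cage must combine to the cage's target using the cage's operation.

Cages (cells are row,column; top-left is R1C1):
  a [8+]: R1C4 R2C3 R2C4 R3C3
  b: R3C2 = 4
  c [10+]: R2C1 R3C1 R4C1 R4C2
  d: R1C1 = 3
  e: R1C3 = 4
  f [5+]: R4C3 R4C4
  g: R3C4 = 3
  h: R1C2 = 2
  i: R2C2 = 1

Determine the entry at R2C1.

4

Cage d is given, which forces R1C1 = 3.
Cage h is a single given cell, which forces R1C2 = 2.
Cage e is a single given cell, which forces R1C3 = 4.
Row 1 now contains 4, leaving R1C4 = 1.
I is a freebie, so R2C2 = 1.
B is a freebie, which forces R3C2 = 4.
G is a freebie, which forces R3C4 = 3.
Column 2 now contains 4, which forces R4C2 = 3.
Cage f needs two cells with sum 5, so R4C3 = 1.
Cage f needs two cells with sum 5; hence R4C4 = 4.
Cage c needs sum 10, which forces R2C1 = 4.
Cage a has sum 8, which forces R2C3 = 3.
Column 4 now contains 4, leaving R2C4 = 2.
The 4 cells of cage c must have sum 10, leaving R3C1 = 1.
Column 3 already has 1; hence R3C3 = 2.
Row 4 already has 4; hence R4C1 = 2.
The full grid is 3 2 4 1 / 4 1 3 2 / 1 4 2 3 / 2 3 1 4.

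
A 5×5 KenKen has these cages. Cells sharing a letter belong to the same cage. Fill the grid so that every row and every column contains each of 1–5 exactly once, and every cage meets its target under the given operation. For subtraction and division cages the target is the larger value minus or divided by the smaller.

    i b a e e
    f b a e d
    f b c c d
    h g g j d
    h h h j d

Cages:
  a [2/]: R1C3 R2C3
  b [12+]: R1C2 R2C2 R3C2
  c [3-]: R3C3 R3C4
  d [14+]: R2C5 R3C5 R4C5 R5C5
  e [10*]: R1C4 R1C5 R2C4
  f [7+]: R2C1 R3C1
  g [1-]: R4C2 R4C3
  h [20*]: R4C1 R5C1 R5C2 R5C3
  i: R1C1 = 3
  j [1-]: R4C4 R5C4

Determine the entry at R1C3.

Cage i is a single given cell, leaving R1C1 = 3.
Column 1 needs a 4, and only R5C1 is open for it.
The 4 cells of cage h must have product 20; hence R4C1 = 1.
In column 2, 1 can only go at R5C2, so R5C2 = 1.
Row 5 already has 1; hence R5C3 = 5.
Column 2 needs a 2, and only R4C2 is open for it.
Cage g needs two cells with difference 1, leaving R4C3 = 3.
3 is placed in row 4; hence R4C4 = 4.
4 is placed in row 4, so R4C5 = 5.
Cage j's pair has difference 1; hence R5C4 = 3.
Row 5 already has 3; hence R5C5 = 2.
2 is placed in column 5, which forces R1C5 = 1.
The only place for 1 in row 2 is R2C3.
Cage a needs two cells with quotient 2, which forces R1C3 = 2.
Row 1 now contains 2, which forces R1C4 = 5.
5 is placed in column 4, leaving R2C4 = 2.
Column 3 already has 2, leaving R3C3 = 4.
5 is placed in column 4, so R3C4 = 1.
Row 3 now contains 4, leaving R3C5 = 3.
5 is placed in row 1; hence R1C2 = 4.
Row 2 already has 2, leaving R2C1 = 5.
The 3 cells of cage b must have sum 12, so R2C2 = 3.
3 is placed in column 5, which forces R2C5 = 4.
The two cells of cage f must have sum 7, leaving R3C1 = 2.
Row 3 now contains 3, leaving R3C2 = 5.
The full grid is 3 4 2 5 1 / 5 3 1 2 4 / 2 5 4 1 3 / 1 2 3 4 5 / 4 1 5 3 2.

2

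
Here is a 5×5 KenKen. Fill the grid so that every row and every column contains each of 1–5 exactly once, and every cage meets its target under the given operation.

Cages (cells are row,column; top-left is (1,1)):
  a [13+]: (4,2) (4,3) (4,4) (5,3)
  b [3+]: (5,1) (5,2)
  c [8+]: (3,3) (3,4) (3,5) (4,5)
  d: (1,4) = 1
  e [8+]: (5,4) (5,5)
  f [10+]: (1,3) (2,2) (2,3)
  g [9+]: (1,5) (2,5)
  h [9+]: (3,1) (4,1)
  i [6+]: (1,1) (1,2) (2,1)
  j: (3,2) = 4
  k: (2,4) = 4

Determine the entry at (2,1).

1

Cage d is given, leaving (1,4) = 1.
Cage k is given, which forces (2,4) = 4.
Row 2 already has 4, so (2,5) = 5.
J is a freebie, so (3,2) = 4.
Column 5 now contains 5, leaving (5,5) = 3.
Cage f needs sum 10; hence (1,3) = 5.
Column 5 now contains 5, which forces (1,5) = 4.
The 3 cells of cage i must have sum 6, leaving (2,1) = 1.
Row 3 now contains 4; hence (3,1) = 5.
The 4 cells of cage c must have sum 8, leaving (3,5) = 1.
Cage h's pair has sum 9; hence (4,1) = 4.
Cage c needs sum 8, so (4,5) = 2.
Column 1 now contains 1; hence (5,1) = 2.
2 is placed in row 5, so (5,2) = 1.
1 is placed in row 5, which forces (5,3) = 4.
Row 5 already has 3, which forces (5,4) = 5.
Column 1 already has 2; hence (1,1) = 3.
Cage i has sum 6; hence (1,2) = 2.
Column 2 already has 2, leaving (2,2) = 3.
Row 2 now contains 3, so (2,3) = 2.
Column 3 now contains 2; hence (3,3) = 3.
3 is placed in row 3, leaving (3,4) = 2.
Cage a needs sum 13, leaving (4,2) = 5.
The 4 cells of cage a must have sum 13, so (4,3) = 1.
Column 4 now contains 5, so (4,4) = 3.
The full grid is 3 2 5 1 4 / 1 3 2 4 5 / 5 4 3 2 1 / 4 5 1 3 2 / 2 1 4 5 3.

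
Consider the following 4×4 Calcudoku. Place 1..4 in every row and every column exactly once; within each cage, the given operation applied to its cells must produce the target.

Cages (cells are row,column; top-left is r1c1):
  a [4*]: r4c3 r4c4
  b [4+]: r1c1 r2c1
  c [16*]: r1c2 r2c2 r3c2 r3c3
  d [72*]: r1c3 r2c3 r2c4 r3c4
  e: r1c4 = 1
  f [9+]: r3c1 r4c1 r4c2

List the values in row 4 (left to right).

Cage e is given, leaving r1c4 = 1.
Cage c has product 16, so r3c3 = 2.
1 is placed in column 4, so r4c4 = 4.
Row 1 now contains 1, which forces r1c1 = 3.
Row 1 now contains 3, leaving r1c3 = 4.
Cage b needs two cells with sum 4; hence r2c1 = 1.
4 is placed in column 3, so r2c3 = 3.
Cage d has product 72, so r2c4 = 2.
Cage f has sum 9, so r3c1 = 4.
Row 3 already has 4, so r3c2 = 1.
Column 4 now contains 4, leaving r3c4 = 3.
Column 1 already has 3, so r4c1 = 2.
Row 4 already has 2, leaving r4c2 = 3.
4 is placed in row 4, leaving r4c3 = 1.
Row 1 now contains 4, leaving r1c2 = 2.
Row 2 now contains 2, which forces r2c2 = 4.
Completed grid: 3 2 4 1 / 1 4 3 2 / 4 1 2 3 / 2 3 1 4.

2 3 1 4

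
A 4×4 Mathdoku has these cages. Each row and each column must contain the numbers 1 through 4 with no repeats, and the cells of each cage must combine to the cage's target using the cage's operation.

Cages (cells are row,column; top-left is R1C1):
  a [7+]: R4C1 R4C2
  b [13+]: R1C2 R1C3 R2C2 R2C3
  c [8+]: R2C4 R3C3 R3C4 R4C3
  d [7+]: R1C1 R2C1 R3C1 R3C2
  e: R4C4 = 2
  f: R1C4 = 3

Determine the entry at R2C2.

4

Cage f is a single given cell, leaving R1C4 = 3.
Cage d needs sum 7; hence R3C2 = 1.
Cage e is given, which forces R4C4 = 2.
Cage c has sum 8; hence R2C4 = 1.
The 4 cells of cage c must have sum 8, leaving R3C3 = 2.
Column 4 already has 2; hence R3C4 = 4.
The 4 cells of cage c must have sum 8, so R4C3 = 1.
The 4 cells of cage d must have sum 7, so R1C1 = 1.
Cage b needs sum 13, which forces R1C2 = 2.
Column 3 now contains 2, which forces R1C3 = 4.
Cage d has sum 7, which forces R2C1 = 2.
The 4 cells of cage b must have sum 13, so R2C2 = 4.
The 4 cells of cage b must have sum 13, leaving R2C3 = 3.
Row 3 now contains 2; hence R3C1 = 3.
Column 1 already has 3; hence R4C1 = 4.
4 is placed in column 2; hence R4C2 = 3.
Filled in: 1 2 4 3 / 2 4 3 1 / 3 1 2 4 / 4 3 1 2.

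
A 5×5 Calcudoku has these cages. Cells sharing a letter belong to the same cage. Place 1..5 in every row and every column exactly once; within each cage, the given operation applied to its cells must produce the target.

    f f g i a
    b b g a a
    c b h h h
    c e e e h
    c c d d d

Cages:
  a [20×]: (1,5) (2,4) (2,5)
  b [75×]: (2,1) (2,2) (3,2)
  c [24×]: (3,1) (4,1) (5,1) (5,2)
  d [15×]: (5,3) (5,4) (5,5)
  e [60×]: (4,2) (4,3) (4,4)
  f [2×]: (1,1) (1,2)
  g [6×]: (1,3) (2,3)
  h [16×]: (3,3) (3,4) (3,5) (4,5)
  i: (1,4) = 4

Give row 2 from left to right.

I is a freebie, leaving (1,4) = 4.
Cage b needs product 75, so (2,1) = 5.
The 3 cells of cage b must have product 75, so (2,2) = 3.
Row 2 already has 3, which forces (2,3) = 2.
Row 2 already has 2, so (2,4) = 1.
1 is placed in row 2; hence (2,5) = 4.
Cage b has product 75, so (3,2) = 5.
Column 4 now contains 1, leaving (3,4) = 2.
Column 5 now contains 4, which forces (3,5) = 1.
Column 2 already has 5, which forces (4,2) = 4.
Cage h has product 16, which forces (4,5) = 2.
2 is placed in column 3, leaving (1,3) = 3.
Column 5 now contains 2, leaving (1,5) = 5.
Row 3 already has 1, leaving (3,3) = 4.
Column 3 now contains 3, so (4,3) = 5.
Row 4 already has 5, which forces (4,4) = 3.
The 3 cells of cage d must have product 15, so (5,3) = 1.
Column 4 already has 3, which forces (5,4) = 5.
Column 5 now contains 5, so (5,5) = 3.
4 is placed in row 3, which forces (3,1) = 3.
3 is placed in row 4, so (4,1) = 1.
Cage c has product 24, which forces (5,1) = 4.
Row 5 now contains 1, so (5,2) = 2.
Column 1 now contains 1; hence (1,1) = 2.
Column 2 already has 2, which forces (1,2) = 1.
Filled in: 2 1 3 4 5 / 5 3 2 1 4 / 3 5 4 2 1 / 1 4 5 3 2 / 4 2 1 5 3.

5 3 2 1 4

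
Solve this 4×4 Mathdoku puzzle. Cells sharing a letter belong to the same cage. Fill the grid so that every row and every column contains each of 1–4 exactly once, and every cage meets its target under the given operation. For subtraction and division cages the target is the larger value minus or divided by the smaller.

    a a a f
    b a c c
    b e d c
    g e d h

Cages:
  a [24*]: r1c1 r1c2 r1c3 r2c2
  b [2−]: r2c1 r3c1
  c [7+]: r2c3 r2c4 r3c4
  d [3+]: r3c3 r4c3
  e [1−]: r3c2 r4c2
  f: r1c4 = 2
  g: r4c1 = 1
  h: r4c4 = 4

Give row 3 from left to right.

2 4 1 3

Cage f is a single given cell, so r1c4 = 2.
Cage g is given, which forces r4c1 = 1.
Row 4 now contains 1; hence r4c3 = 2.
Cage h is given, leaving r4c4 = 4.
Cage a needs product 24, leaving r2c2 = 2.
Cage c has sum 7, leaving r2c3 = 3.
Cage c has sum 7; hence r2c4 = 1.
2 is placed in column 2, so r3c2 = 4.
Column 3 already has 2, leaving r3c3 = 1.
Cage c needs sum 7, leaving r3c4 = 3.
Row 4 already has 4, leaving r4c2 = 3.
The 4 cells of cage a must have product 24, leaving r1c1 = 3.
3 is placed in column 2, leaving r1c2 = 1.
Column 3 now contains 1, so r1c3 = 4.
Row 2 already has 2; hence r2c1 = 4.
Row 3 now contains 4, so r3c1 = 2.
Filled in: 3 1 4 2 / 4 2 3 1 / 2 4 1 3 / 1 3 2 4.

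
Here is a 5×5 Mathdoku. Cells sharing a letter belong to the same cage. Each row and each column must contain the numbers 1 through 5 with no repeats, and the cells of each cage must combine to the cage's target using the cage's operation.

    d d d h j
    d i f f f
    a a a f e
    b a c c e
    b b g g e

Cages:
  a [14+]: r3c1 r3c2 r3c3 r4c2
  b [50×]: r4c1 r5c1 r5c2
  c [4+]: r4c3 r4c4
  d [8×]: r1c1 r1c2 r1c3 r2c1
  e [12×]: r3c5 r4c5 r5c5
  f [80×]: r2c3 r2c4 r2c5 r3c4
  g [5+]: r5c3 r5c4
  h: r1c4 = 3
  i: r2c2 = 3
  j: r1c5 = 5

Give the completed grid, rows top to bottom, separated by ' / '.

Cage h is a single given cell, so r1c4 = 3.
J is a freebie, so r1c5 = 5.
Cage d has product 8, so r2c1 = 1.
I is a freebie, leaving r2c2 = 3.
The 3 cells of cage b must have product 50, so r4c1 = 5.
Column 4 already has 3, so r4c4 = 1.
Cage b needs product 50, leaving r5c1 = 2.
Cage b has product 50, leaving r5c2 = 5.
Row 5 already has 2, which forces r5c4 = 4.
Column 1 already has 2; hence r1c1 = 4.
Column 4 already has 4, leaving r2c4 = 5.
Column 1 now contains 4, which forces r3c1 = 3.
The 4 cells of cage a must have sum 14, leaving r3c3 = 5.
Column 4 already has 4, which forces r3c4 = 2.
1 is placed in row 4; hence r4c3 = 3.
Row 4 now contains 3, which forces r4c5 = 4.
The two cells of cage g must have sum 5, leaving r5c3 = 1.
Row 5 now contains 1, so r5c5 = 3.
Cage d has product 8, leaving r1c2 = 1.
Column 3 already has 1, so r1c3 = 2.
Cage f needs product 80; hence r2c3 = 4.
Column 5 now contains 4, so r2c5 = 2.
Cage a has sum 14, leaving r3c2 = 4.
Column 5 now contains 4, so r3c5 = 1.
Row 4 already has 4, so r4c2 = 2.

4 1 2 3 5 / 1 3 4 5 2 / 3 4 5 2 1 / 5 2 3 1 4 / 2 5 1 4 3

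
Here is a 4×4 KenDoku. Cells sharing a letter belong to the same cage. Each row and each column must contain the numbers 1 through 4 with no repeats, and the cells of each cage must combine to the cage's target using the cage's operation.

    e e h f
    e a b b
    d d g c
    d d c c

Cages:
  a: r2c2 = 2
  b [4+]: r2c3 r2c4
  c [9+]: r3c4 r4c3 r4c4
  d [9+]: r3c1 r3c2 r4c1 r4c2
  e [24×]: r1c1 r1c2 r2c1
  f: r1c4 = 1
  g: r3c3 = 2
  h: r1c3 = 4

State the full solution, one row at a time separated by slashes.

Cage h is given, which forces r1c3 = 4.
Cage f is given, leaving r1c4 = 1.
Cage a is a single given cell; hence r2c2 = 2.
1 is placed in column 4, so r2c4 = 3.
Cage g is a single given cell; hence r3c3 = 2.
2 is placed in row 3; hence r3c4 = 4.
2 is placed in column 3; hence r4c3 = 3.
Column 4 already has 4, which forces r4c4 = 2.
Cage e has product 24, so r1c1 = 2.
Column 2 already has 2, leaving r1c2 = 3.
3 is placed in row 2, which forces r2c1 = 4.
3 is placed in row 2, leaving r2c3 = 1.
3 is placed in column 2; hence r3c2 = 1.
4 is placed in column 1, leaving r4c1 = 1.
Column 2 now contains 1, leaving r4c2 = 4.
Row 3 now contains 1, which forces r3c1 = 3.

2 3 4 1 / 4 2 1 3 / 3 1 2 4 / 1 4 3 2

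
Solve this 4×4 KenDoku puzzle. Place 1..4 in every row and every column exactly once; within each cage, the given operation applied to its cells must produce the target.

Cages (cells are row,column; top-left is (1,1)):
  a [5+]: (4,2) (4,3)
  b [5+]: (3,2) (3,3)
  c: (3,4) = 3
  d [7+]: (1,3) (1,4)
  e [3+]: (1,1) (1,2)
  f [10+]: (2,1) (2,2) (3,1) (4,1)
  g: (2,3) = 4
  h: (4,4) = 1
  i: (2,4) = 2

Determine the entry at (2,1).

Cage g is given, so (2,3) = 4.
Cage i is a single given cell, leaving (2,4) = 2.
C is a freebie, leaving (3,4) = 3.
Cage h is a single given cell, leaving (4,4) = 1.
4 is placed in column 3; hence (1,3) = 3.
3 is placed in column 4, so (1,4) = 4.
The two cells of cage b must have sum 5, leaving (3,2) = 4.
The two cells of cage b must have sum 5, so (3,3) = 1.
3 is placed in column 3, leaving (4,3) = 2.
Row 3 now contains 4, leaving (3,1) = 2.
2 is placed in row 4, leaving (4,1) = 4.
2 is placed in row 4, leaving (4,2) = 3.
Column 1 now contains 2, leaving (1,1) = 1.
The two cells of cage e must have sum 3, which forces (1,2) = 2.
The 4 cells of cage f must have sum 10, so (2,1) = 3.
Column 2 already has 3, which forces (2,2) = 1.
The full grid is 1 2 3 4 / 3 1 4 2 / 2 4 1 3 / 4 3 2 1.

3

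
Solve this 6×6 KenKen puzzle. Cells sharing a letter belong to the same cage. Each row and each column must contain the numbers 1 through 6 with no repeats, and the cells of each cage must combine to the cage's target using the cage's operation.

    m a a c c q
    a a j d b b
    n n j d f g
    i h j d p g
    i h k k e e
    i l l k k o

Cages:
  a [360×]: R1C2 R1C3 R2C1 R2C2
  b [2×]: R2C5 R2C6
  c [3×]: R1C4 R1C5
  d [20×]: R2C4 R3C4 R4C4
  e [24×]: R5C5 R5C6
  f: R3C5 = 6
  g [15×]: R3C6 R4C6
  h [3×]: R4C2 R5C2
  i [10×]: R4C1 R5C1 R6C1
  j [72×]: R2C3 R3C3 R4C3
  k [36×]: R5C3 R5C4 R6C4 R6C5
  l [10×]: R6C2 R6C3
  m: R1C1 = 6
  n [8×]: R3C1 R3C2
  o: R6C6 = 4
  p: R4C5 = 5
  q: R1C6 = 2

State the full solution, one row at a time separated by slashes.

6 4 5 3 1 2 / 3 6 4 5 2 1 / 4 2 3 1 6 5 / 2 1 6 4 5 3 / 5 3 1 2 4 6 / 1 5 2 6 3 4

Cage m is given, so R1C1 = 6.
Cage q is given, so R1C6 = 2.
Column 6 already has 2; hence R2C6 = 1.
Cage f is a single given cell, leaving R3C5 = 6.
Cage p is a single given cell, so R4C5 = 5.
Row 4 now contains 5, so R4C6 = 3.
Column 5 now contains 6, which forces R5C5 = 4.
4 is placed in row 5, so R5C6 = 6.
Cage o is a single given cell; hence R6C6 = 4.
Cage a has product 360, which forces R2C2 = 6.
Row 2 now contains 1, so R2C5 = 2.
3 is placed in column 6; hence R3C6 = 5.
3 is placed in row 4, leaving R4C2 = 1.
Row 4 already has 1, leaving R4C4 = 4.
Cage h's pair has product 3; hence R5C2 = 3.
Column 4 already has 4, leaving R2C4 = 5.
Column 4 already has 4, leaving R3C4 = 1.
Row 4 already has 1, so R4C1 = 2.
4 is placed in row 4, leaving R4C3 = 6.
Column 4 already has 1, which forces R5C4 = 2.
Cage k has product 36; hence R6C4 = 6.
Cage k has product 36, so R6C5 = 3.
Column 4 already has 1, so R1C4 = 3.
Column 5 already has 3, leaving R1C5 = 1.
Column 1 now contains 2; hence R3C1 = 4.
The two cells of cage n must have product 8, so R3C2 = 2.
Row 3 now contains 4, which forces R3C3 = 3.
2 is placed in row 5; hence R5C3 = 1.
2 is placed in column 2; hence R6C2 = 5.
5 is placed in row 6, so R6C3 = 2.
Column 2 already has 5, which forces R1C2 = 4.
Cage a has product 360, so R1C3 = 5.
Column 1 now contains 4; hence R2C1 = 3.
3 is placed in column 3, leaving R2C3 = 4.
1 is placed in row 5, leaving R5C1 = 5.
5 is placed in row 6, leaving R6C1 = 1.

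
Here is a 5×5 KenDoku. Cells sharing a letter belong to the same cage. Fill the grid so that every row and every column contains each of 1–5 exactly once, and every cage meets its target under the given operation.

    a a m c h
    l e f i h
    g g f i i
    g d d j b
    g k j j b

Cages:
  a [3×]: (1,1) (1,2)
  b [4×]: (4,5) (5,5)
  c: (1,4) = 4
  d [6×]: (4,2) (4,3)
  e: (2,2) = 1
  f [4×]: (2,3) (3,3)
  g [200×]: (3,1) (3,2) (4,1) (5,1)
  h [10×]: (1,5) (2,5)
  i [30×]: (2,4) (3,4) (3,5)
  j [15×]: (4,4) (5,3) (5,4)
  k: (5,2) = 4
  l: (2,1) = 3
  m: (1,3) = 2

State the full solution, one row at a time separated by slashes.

1 3 2 4 5 / 3 1 4 5 2 / 4 5 1 2 3 / 5 2 3 1 4 / 2 4 5 3 1

Cage m is given; hence (1,3) = 2.
Cage c is given, so (1,4) = 4.
Row 1 already has 2, so (1,5) = 5.
Cage l is a single given cell, so (2,1) = 3.
Cage e is given; hence (2,2) = 1.
1 is placed in row 2, which forces (2,3) = 4.
5 is placed in column 5, so (2,5) = 2.
Cage g has product 200, which forces (3,2) = 5.
Column 3 now contains 4; hence (3,3) = 1.
2 is placed in column 5, which forces (3,5) = 3.
2 is placed in column 3, so (4,3) = 3.
Cage k is given, which forces (5,2) = 4.
Column 3 now contains 3; hence (5,3) = 5.
Row 5 already has 4, leaving (5,5) = 1.
Column 1 already has 3, so (1,1) = 1.
Column 2 now contains 1, so (1,2) = 3.
Row 2 already has 2, so (2,4) = 5.
The 4 cells of cage g must have product 200; hence (3,1) = 4.
3 is placed in row 3, leaving (3,4) = 2.
The 4 cells of cage g must have product 200, leaving (4,1) = 5.
Row 4 already has 3, leaving (4,2) = 2.
Cage j has product 15, which forces (4,4) = 1.
Column 5 now contains 1, which forces (4,5) = 4.
5 is placed in row 5, so (5,1) = 2.
Row 5 now contains 1; hence (5,4) = 3.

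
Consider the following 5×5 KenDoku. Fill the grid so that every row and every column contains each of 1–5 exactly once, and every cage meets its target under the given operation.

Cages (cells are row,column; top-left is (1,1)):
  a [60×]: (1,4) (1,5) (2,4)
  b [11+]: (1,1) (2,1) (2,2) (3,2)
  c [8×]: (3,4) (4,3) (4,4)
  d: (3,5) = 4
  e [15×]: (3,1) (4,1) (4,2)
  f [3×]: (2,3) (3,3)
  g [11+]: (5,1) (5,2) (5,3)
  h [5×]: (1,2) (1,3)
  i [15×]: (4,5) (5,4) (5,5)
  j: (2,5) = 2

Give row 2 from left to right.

Cage j is a single given cell, which forces (2,5) = 2.
Cage d is a single given cell, leaving (3,5) = 4.
The only place for 2 in row 1 is (1,1).
In row 1, 4 can only go at (1,4), so (1,4) = 4.
Cage c needs product 8, so (4,3) = 4.
In row 1, 3 can only go at (1,5), so (1,5) = 3.
Cage a needs product 60, so (2,4) = 5.
Cage i has product 15, so (5,4) = 3.
The only place for 2 in row 4 is (4,4).
Column 4 now contains 2, leaving (3,4) = 1.
Cage f's pair has product 3, leaving (2,3) = 1.
Row 3 now contains 1, which forces (3,3) = 3.
Cage h needs two cells with product 5; hence (1,2) = 1.
1 is placed in column 3, leaving (1,3) = 5.
Row 3 now contains 3; hence (3,1) = 5.
The 4 cells of cage b must have sum 11, leaving (3,2) = 2.
Column 2 now contains 1, leaving (4,2) = 3.
5 is placed in column 1, leaving (5,1) = 4.
4 is placed in row 5, leaving (5,2) = 5.
Column 3 now contains 5, leaving (5,3) = 2.
5 is placed in row 5, which forces (5,5) = 1.
4 is placed in column 1, so (2,1) = 3.
Column 2 now contains 3, which forces (2,2) = 4.
Row 4 already has 3; hence (4,1) = 1.
Column 5 now contains 1, which forces (4,5) = 5.
The full grid is 2 1 5 4 3 / 3 4 1 5 2 / 5 2 3 1 4 / 1 3 4 2 5 / 4 5 2 3 1.

3 4 1 5 2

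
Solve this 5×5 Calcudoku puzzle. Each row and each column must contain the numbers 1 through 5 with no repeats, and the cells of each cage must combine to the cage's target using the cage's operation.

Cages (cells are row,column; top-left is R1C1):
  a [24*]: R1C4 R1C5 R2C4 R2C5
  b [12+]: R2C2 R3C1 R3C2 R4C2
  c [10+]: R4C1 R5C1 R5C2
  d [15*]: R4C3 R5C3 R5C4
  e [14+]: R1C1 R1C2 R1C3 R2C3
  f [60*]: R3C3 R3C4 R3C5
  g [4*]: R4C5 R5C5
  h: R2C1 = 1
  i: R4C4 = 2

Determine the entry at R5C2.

2

H is a freebie, leaving R2C1 = 1.
Cage i is a single given cell; hence R4C4 = 2.
Row 3 needs a 1, and only R3C2 is open for it.
Row 3 needs a 2, and only R3C1 is open for it.
Row 5 needs a 2, and only R5C2 is open for it.
Row 5 needs a 4, and only R5C5 is open for it.
Column 5 now contains 4, which forces R4C5 = 1.
The 4 cells of cage a must have product 24; hence R1C4 = 1.
The 4 cells of cage a must have product 24, so R2C4 = 4.
4 is placed in row 2; hence R2C2 = 5.
Cage f needs product 60, which forces R3C3 = 4.
Cage b has sum 12, so R4C2 = 4.
The 3 cells of cage d must have product 15; hence R5C3 = 1.
Cage e needs sum 14; hence R1C1 = 4.
4 is placed in column 2, so R1C2 = 3.
Cage e has sum 14, so R1C3 = 5.
Row 1 now contains 3, leaving R1C5 = 2.
The 4 cells of cage e must have sum 14; hence R2C3 = 2.
2 is placed in column 5, so R2C5 = 3.
Column 5 already has 3; hence R3C5 = 5.
Column 3 now contains 5, leaving R4C3 = 3.
5 is placed in row 3, leaving R3C4 = 3.
Row 4 now contains 3, leaving R4C1 = 5.
The 3 cells of cage c must have sum 10, leaving R5C1 = 3.
Cage d needs product 15, so R5C4 = 5.
The full grid is 4 3 5 1 2 / 1 5 2 4 3 / 2 1 4 3 5 / 5 4 3 2 1 / 3 2 1 5 4.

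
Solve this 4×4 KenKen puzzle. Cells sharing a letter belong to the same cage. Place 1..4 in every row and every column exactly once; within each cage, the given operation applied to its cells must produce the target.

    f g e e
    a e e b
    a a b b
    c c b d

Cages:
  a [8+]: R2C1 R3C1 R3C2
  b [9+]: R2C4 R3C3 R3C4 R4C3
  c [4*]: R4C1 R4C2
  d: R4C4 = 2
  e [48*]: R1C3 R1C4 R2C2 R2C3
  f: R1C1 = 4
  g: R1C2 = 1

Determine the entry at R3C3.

1

Cage f is a single given cell; hence R1C1 = 4.
Cage g is given, leaving R1C2 = 1.
Column 1 now contains 4, leaving R4C1 = 1.
1 is placed in column 2; hence R4C2 = 4.
Cage d is a single given cell, leaving R4C4 = 2.
Cage e has product 48, so R1C3 = 2.
Column 4 now contains 2, which forces R1C4 = 3.
Cage a has sum 8; hence R2C1 = 3.
Cage e needs product 48, so R2C2 = 2.
Cage e needs product 48, so R2C3 = 4.
Column 4 already has 3, so R2C4 = 1.
The 3 cells of cage a must have sum 8, which forces R3C1 = 2.
The 3 cells of cage a must have sum 8, leaving R3C2 = 3.
2 is placed in column 3, which forces R3C3 = 1.
Column 4 already has 1, leaving R3C4 = 4.
2 is placed in row 4, so R4C3 = 3.
Completed grid: 4 1 2 3 / 3 2 4 1 / 2 3 1 4 / 1 4 3 2.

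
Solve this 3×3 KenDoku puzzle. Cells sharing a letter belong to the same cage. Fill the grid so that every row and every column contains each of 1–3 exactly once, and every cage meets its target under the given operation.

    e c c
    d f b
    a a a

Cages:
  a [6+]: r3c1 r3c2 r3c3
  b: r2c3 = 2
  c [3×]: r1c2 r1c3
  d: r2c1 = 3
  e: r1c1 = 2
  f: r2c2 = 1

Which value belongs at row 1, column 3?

Cage e is a single given cell, which forces r1c1 = 2.
D is a freebie; hence r2c1 = 3.
Cage f is given, which forces r2c2 = 1.
Cage b is given, so r2c3 = 2.
Column 1 already has 3; hence r3c1 = 1.
1 is placed in row 3, so r3c3 = 3.
Column 2 now contains 1, leaving r1c2 = 3.
Column 3 already has 3, which forces r1c3 = 1.
Row 3 now contains 3, which forces r3c2 = 2.
The full grid is 2 3 1 / 3 1 2 / 1 2 3.

1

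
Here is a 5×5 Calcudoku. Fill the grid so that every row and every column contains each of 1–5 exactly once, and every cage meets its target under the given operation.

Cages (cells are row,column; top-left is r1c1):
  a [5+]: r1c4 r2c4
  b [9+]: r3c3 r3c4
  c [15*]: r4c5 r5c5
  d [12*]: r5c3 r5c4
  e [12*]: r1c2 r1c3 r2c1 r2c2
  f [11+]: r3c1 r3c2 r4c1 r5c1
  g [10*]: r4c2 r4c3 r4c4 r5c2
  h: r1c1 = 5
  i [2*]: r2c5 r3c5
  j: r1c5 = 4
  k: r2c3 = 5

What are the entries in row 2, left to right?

H is a freebie, leaving r1c1 = 5.
J is a freebie, leaving r1c5 = 4.
Cage k is given, so r2c3 = 5.
Column 3 already has 5, which forces r3c3 = 4.
4 is placed in row 3, which forces r3c4 = 5.
Cage g has product 10; hence r5c2 = 1.
Column 3 already has 4; hence r5c3 = 3.
3 is placed in row 5, which forces r5c4 = 4.
3 is placed in row 5; hence r5c5 = 5.
Cage f needs sum 11, which forces r3c1 = 3.
Cage f needs sum 11, leaving r3c2 = 2.
Row 3 already has 2, which forces r3c5 = 1.
The 4 cells of cage f must have sum 11, so r4c1 = 4.
Cage g needs product 10, leaving r4c2 = 5.
Column 5 now contains 5, leaving r4c5 = 3.
Row 5 already has 4; hence r5c1 = 2.
Column 2 now contains 2; hence r1c2 = 3.
The 4 cells of cage e must have product 12, so r1c3 = 1.
Row 1 already has 3, so r1c4 = 2.
2 is placed in column 1, leaving r2c1 = 1.
Cage e has product 12, so r2c2 = 4.
Column 4 already has 2, which forces r2c4 = 3.
Column 5 already has 1, which forces r2c5 = 2.
1 is placed in column 3, leaving r4c3 = 2.
Column 4 already has 2, leaving r4c4 = 1.
Filled in: 5 3 1 2 4 / 1 4 5 3 2 / 3 2 4 5 1 / 4 5 2 1 3 / 2 1 3 4 5.

1 4 5 3 2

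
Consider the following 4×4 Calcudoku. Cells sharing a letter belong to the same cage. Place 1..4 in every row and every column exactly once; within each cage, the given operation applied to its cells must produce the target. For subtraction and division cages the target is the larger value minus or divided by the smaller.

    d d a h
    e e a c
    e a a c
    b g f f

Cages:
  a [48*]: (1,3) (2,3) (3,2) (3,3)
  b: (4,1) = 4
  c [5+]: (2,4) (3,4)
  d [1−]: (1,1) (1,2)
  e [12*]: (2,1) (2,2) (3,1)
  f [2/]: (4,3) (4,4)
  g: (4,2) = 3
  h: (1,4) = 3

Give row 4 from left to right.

Cage h is given, which forces (1,4) = 3.
Cage b is given; hence (4,1) = 4.
Cage g is given, so (4,2) = 3.
The only place for 4 in row 1 is (1,3).
The only place for 1 in column 2 is (1,2).
1 is placed in row 1; hence (1,1) = 2.
The 3 cells of cage e must have product 12; hence (2,2) = 4.
4 is placed in row 2, so (2,4) = 1.
4 is placed in column 2, leaving (3,2) = 2.
Column 4 now contains 1, so (3,4) = 4.
Column 4 now contains 1, so (4,4) = 2.
Row 2 now contains 1, so (2,1) = 3.
The 4 cells of cage a must have product 48, so (2,3) = 2.
Cage e needs product 12, so (3,1) = 1.
Cage a has product 48, leaving (3,3) = 3.
Row 4 now contains 2, which forces (4,3) = 1.
The full grid is 2 1 4 3 / 3 4 2 1 / 1 2 3 4 / 4 3 1 2.

4 3 1 2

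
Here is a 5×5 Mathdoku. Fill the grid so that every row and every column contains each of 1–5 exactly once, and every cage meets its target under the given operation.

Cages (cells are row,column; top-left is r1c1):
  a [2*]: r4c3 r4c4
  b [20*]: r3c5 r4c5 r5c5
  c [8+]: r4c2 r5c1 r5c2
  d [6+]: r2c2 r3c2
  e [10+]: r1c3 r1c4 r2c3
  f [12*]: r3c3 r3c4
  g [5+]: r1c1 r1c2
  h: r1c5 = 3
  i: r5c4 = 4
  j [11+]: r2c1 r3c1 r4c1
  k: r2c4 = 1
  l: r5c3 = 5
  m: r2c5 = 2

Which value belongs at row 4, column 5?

Cage h is a single given cell, which forces r1c5 = 3.
Cage k is a single given cell, so r2c4 = 1.
Cage m is a single given cell; hence r2c5 = 2.
1 is placed in column 4, which forces r4c4 = 2.
L is a freebie, which forces r5c3 = 5.
I is a freebie; hence r5c4 = 4.
Row 5 now contains 4, which forces r5c5 = 1.
Column 4 already has 4, leaving r1c4 = 5.
Cage j needs sum 11, which forces r3c1 = 2.
Row 3 already has 2, leaving r3c2 = 1.
Cage f's pair has product 12; hence r3c3 = 4.
Column 4 already has 4, leaving r3c4 = 3.
Row 3 now contains 4, leaving r3c5 = 5.
The 3 cells of cage c must have sum 8; hence r4c2 = 3.
Row 4 already has 2, which forces r4c3 = 1.
5 is placed in column 5; hence r4c5 = 4.
The 3 cells of cage c must have sum 8, which forces r5c1 = 3.
Cage c needs sum 8, leaving r5c2 = 2.
Cage g's pair has sum 5, which forces r1c1 = 1.
1 is placed in column 2, so r1c2 = 4.
Column 3 now contains 1, leaving r1c3 = 2.
The 3 cells of cage j must have sum 11, so r2c1 = 4.
Cage d needs two cells with sum 6, so r2c2 = 5.
4 is placed in column 3, leaving r2c3 = 3.
4 is placed in row 4, so r4c1 = 5.
Filled in: 1 4 2 5 3 / 4 5 3 1 2 / 2 1 4 3 5 / 5 3 1 2 4 / 3 2 5 4 1.

4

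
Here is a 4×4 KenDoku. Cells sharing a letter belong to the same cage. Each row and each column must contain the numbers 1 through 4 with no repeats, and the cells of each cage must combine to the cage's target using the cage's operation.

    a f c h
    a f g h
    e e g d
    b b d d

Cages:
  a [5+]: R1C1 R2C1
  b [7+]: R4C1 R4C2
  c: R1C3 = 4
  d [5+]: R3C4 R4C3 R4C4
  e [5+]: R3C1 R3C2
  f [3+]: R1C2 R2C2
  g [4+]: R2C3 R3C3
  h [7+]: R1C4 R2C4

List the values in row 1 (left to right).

Cage c is a single given cell, so R1C3 = 4.
Row 1 now contains 4; hence R1C4 = 3.
Column 4 now contains 3; hence R2C4 = 4.
Column 4 now contains 3; hence R4C4 = 1.
Cage a needs two cells with sum 5, so R1C1 = 2.
Row 1 now contains 2, which forces R1C2 = 1.
The two cells of cage a must have sum 5, so R2C1 = 3.
Column 2 already has 1; hence R2C2 = 2.
3 is placed in row 2, so R2C3 = 1.
1 is placed in column 3; hence R3C3 = 3.
1 is placed in column 4, so R3C4 = 2.
Column 1 already has 3, leaving R4C1 = 4.
4 is placed in row 4, so R4C2 = 3.
1 is placed in row 4, which forces R4C3 = 2.
Column 1 now contains 4, leaving R3C1 = 1.
3 is placed in row 3, leaving R3C2 = 4.
Filled in: 2 1 4 3 / 3 2 1 4 / 1 4 3 2 / 4 3 2 1.

2 1 4 3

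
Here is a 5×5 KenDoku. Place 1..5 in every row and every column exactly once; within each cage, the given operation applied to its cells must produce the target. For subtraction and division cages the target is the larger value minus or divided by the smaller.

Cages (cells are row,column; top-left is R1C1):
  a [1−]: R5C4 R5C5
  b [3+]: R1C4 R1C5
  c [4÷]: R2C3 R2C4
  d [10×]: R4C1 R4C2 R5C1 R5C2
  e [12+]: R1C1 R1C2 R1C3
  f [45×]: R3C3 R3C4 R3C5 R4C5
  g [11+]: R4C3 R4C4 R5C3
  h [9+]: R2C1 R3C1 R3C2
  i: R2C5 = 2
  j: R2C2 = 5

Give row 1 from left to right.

Cage j is given; hence R2C2 = 5.
Cage i is given, which forces R2C5 = 2.
Cage f has product 45, so R4C5 = 3.
Cage b's pair has sum 3, so R1C4 = 2.
Column 5 already has 2, which forces R1C5 = 1.
Column 5 already has 1, which forces R3C5 = 5.
Column 5 already has 5; hence R5C5 = 4.
Row 2 needs a 3, and only R2C1 is open for it.
In row 5, 3 can only go at R5C4, so R5C4 = 3.
Cage f needs product 45, so R3C3 = 3.
3 is placed in column 4; hence R3C4 = 1.
The 3 cells of cage e must have sum 12; hence R1C2 = 3.
The two cells of cage c must have quotient 4, so R2C3 = 1.
1 is placed in column 4, leaving R2C4 = 4.
Column 4 already has 4; hence R4C4 = 5.
Row 4 now contains 5; hence R4C1 = 1.
Cage d needs product 10; hence R4C2 = 2.
Cage g needs sum 11, which forces R4C3 = 4.
Cage d needs product 10, leaving R5C1 = 5.
The 4 cells of cage d must have product 10; hence R5C2 = 1.
Cage g has sum 11, which forces R5C3 = 2.
Column 1 already has 5, which forces R1C1 = 4.
4 is placed in column 3, which forces R1C3 = 5.
Cage h needs sum 9, so R3C1 = 2.
Column 2 already has 2, so R3C2 = 4.
Completed grid: 4 3 5 2 1 / 3 5 1 4 2 / 2 4 3 1 5 / 1 2 4 5 3 / 5 1 2 3 4.

4 3 5 2 1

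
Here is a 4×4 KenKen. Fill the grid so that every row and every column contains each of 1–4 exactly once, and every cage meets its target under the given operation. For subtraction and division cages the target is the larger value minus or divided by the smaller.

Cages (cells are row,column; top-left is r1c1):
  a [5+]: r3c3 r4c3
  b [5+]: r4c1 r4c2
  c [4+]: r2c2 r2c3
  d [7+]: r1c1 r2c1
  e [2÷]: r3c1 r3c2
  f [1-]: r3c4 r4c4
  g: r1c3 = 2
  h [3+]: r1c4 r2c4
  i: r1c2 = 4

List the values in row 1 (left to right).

3 4 2 1

Cage i is given, so r1c2 = 4.
Cage g is a single given cell, leaving r1c3 = 2.
Row 1 now contains 2, leaving r1c4 = 1.
Column 4 already has 1; hence r2c4 = 2.
4 is placed in row 1, so r1c1 = 3.
Cage d's pair has sum 7, so r2c1 = 4.
4 is placed in column 1; hence r4c1 = 2.
2 is placed in column 1, so r3c1 = 1.
Cage e's pair has quotient 2; hence r3c2 = 2.
1 is placed in row 3, which forces r3c3 = 4.
Row 3 now contains 4, so r3c4 = 3.
Cage b needs two cells with sum 5, leaving r4c2 = 3.
Column 3 already has 4; hence r4c3 = 1.
3 is placed in column 4, leaving r4c4 = 4.
3 is placed in column 2, leaving r2c2 = 1.
Column 3 now contains 1, leaving r2c3 = 3.
The full grid is 3 4 2 1 / 4 1 3 2 / 1 2 4 3 / 2 3 1 4.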